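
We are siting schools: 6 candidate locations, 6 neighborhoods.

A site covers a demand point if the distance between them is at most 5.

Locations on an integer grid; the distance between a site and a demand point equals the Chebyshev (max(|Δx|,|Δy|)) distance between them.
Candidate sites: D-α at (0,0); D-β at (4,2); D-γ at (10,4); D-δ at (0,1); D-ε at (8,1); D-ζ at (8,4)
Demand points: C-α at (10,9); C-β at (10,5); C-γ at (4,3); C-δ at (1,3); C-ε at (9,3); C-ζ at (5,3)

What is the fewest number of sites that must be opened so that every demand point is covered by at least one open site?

2

Coverage sets (demand points within 5 of each site):
  D-α: {C-γ, C-δ, C-ζ}
  D-β: {C-γ, C-δ, C-ε, C-ζ}
  D-γ: {C-α, C-β, C-ε, C-ζ}
  D-δ: {C-γ, C-δ, C-ζ}
  D-ε: {C-β, C-γ, C-ε, C-ζ}
  D-ζ: {C-α, C-β, C-γ, C-ε, C-ζ}
No single site covers all 6 demand points.
But {D-α, D-γ} covers everything, so the minimum is 2.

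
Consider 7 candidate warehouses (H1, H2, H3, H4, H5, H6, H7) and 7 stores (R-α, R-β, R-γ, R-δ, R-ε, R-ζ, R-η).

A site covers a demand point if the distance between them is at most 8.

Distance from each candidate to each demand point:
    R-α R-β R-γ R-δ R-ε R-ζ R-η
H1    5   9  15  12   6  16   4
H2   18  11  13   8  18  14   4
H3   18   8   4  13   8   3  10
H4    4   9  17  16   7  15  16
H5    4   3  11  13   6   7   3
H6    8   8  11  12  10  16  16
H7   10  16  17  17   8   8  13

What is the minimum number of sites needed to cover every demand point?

3

Coverage sets (demand points within 8 of each site):
  H1: {R-α, R-ε, R-η}
  H2: {R-δ, R-η}
  H3: {R-β, R-γ, R-ε, R-ζ}
  H4: {R-α, R-ε}
  H5: {R-α, R-β, R-ε, R-ζ, R-η}
  H6: {R-α, R-β}
  H7: {R-ε, R-ζ}
No 2 sites suffice: every size-2 union leaves at least one demand point uncovered.
But {H1, H2, H3} covers everything, so the minimum is 3.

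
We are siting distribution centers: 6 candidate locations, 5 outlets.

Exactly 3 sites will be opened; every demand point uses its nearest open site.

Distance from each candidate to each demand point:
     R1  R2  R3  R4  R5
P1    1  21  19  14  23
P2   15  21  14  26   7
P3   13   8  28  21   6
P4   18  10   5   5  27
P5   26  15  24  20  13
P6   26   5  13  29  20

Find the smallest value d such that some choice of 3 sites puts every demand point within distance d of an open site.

8

Open {P1, P3, P4}.
  Farthest demand point is R2 at distance 8 (to P3); all others are ≤ 8.
With {P1, P2, P4} the worst case is 10.
With {P1, P4, P5} the worst case is 13.
No size-3 selection achieves below 8.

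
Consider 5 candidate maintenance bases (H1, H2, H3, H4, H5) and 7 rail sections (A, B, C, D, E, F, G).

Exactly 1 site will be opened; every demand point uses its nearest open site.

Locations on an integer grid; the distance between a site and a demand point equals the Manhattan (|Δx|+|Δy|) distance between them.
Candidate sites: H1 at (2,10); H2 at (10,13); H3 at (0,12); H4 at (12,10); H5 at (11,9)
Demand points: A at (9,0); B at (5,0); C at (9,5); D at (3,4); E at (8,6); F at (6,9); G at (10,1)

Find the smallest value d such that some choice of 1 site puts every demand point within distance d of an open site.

Open {H5}.
  Farthest demand point is B at distance 15 (to H5); all others are ≤ 15.
With {H1} the worst case is 17.
With {H4} the worst case is 17.
No size-1 selection achieves below 15.

15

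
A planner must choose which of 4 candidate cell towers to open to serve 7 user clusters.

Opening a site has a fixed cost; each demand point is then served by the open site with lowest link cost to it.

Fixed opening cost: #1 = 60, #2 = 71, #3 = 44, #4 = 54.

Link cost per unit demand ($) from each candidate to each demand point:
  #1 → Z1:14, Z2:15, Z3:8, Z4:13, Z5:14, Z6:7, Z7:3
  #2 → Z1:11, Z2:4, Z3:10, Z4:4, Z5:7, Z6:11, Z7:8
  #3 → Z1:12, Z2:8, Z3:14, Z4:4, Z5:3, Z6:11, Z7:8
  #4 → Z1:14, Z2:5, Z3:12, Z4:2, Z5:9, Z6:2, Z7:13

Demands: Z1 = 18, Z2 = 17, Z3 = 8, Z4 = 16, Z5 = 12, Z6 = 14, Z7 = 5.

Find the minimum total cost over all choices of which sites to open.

631

Open {#3, #4}: assign each demand point to its cheapest open site.
  Z1→#3 18×12=216, Z2→#4 17×5=85, Z3→#4 8×12=96, Z4→#4 16×2=32, Z5→#3 12×3=36, Z6→#4 14×2=28, Z7→#3 5×8=40
  link cost 533, fixed 98 → total 631.
Compare {#1, #3, #4}: link cost 476 + fixed 158 = 634.
Compare {#2, #3, #4}: link cost 482 + fixed 169 = 651.
Compare {#2, #4}: link cost 530 + fixed 125 = 655.
All other subsets cost ≥ 634. Minimum total cost: 631.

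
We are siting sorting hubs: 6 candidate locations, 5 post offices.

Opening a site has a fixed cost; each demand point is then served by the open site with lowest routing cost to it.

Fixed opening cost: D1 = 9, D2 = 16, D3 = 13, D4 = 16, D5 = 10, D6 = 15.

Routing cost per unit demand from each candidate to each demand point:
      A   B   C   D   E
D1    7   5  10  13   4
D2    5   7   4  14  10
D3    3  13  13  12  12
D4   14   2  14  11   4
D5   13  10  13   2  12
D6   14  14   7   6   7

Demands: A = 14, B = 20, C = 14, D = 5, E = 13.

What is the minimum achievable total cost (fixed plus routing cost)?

255

Open {D2, D3, D4, D5}: assign each demand point to its cheapest open site.
  A→D3 14×3=42, B→D4 20×2=40, C→D2 14×4=56, D→D5 5×2=10, E→D4 13×4=52
  routing cost 200, fixed 55 → total 255.
Compare {D1, D2, D3, D4, D5}: routing cost 200 + fixed 64 = 264.
Compare {D2, D4, D5}: routing cost 228 + fixed 42 = 270.
Compare {D2, D3, D4, D5, D6}: routing cost 200 + fixed 70 = 270.
All other subsets cost ≥ 264. Minimum total cost: 255.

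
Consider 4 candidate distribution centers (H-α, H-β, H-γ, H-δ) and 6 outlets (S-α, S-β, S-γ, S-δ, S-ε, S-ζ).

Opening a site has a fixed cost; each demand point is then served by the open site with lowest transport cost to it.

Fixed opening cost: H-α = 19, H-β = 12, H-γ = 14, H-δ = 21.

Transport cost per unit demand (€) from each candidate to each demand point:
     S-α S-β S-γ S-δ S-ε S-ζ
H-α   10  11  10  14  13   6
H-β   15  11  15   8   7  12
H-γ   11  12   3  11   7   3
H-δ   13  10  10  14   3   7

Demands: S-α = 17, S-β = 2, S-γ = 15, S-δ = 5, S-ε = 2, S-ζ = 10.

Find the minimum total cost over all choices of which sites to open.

364

Open {H-β, H-γ}: assign each demand point to its cheapest open site.
  S-α→H-γ 17×11=187, S-β→H-β 2×11=22, S-γ→H-γ 15×3=45, S-δ→H-β 5×8=40, S-ε→H-β 2×7=14, S-ζ→H-γ 10×3=30
  transport cost 338, fixed 26 → total 364.
Compare {H-α, H-β, H-γ}: transport cost 321 + fixed 45 = 366.
Compare {H-γ}: transport cost 355 + fixed 14 = 369.
Compare {H-α, H-γ}: transport cost 336 + fixed 33 = 369.
All other subsets cost ≥ 366. Minimum total cost: 364.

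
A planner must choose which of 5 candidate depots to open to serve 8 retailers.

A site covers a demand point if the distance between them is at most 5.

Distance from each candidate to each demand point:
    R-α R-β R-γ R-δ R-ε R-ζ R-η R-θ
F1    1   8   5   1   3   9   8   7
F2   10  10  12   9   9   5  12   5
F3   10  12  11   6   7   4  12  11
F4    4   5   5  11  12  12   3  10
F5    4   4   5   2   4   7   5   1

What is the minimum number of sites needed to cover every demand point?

2

Coverage sets (demand points within 5 of each site):
  F1: {R-α, R-γ, R-δ, R-ε}
  F2: {R-ζ, R-θ}
  F3: {R-ζ}
  F4: {R-α, R-β, R-γ, R-η}
  F5: {R-α, R-β, R-γ, R-δ, R-ε, R-η, R-θ}
No single site covers all 8 demand points.
But {F2, F5} covers everything, so the minimum is 2.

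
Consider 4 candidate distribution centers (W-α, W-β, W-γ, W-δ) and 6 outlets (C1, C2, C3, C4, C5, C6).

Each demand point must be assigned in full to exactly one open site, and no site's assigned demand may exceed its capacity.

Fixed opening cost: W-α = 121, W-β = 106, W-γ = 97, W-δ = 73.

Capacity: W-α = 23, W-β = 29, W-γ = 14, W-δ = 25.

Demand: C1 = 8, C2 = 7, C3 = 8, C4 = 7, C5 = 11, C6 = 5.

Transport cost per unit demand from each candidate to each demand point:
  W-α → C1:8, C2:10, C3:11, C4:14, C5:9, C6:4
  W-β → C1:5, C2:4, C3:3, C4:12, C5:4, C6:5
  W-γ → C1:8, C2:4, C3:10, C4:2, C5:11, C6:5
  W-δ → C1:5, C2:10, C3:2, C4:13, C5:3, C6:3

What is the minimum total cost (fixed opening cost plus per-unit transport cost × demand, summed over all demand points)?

Open {W-β, W-δ}; cheapest assignment that respects the capacities:
  W-β (cap 29, load 22): C1, C2, C4 — cost 8×5 + 7×4 + 7×12 = 152
  W-δ (cap 25, load 24): C3, C5, C6 — cost 8×2 + 11×3 + 5×3 = 64
  Shipping 216, fixed 179 → total 395.
  Any other capacity-feasible assignment to {W-β, W-δ} ships for at least 216.
Compare {W-β, W-γ, W-δ}: its best feasible assignment gives total 422.
Compare {W-α, W-γ, W-δ}: its best feasible assignment gives total 461.
Every other set of open sites that can feasibly serve all demand totals ≥ 422 even under its best assignment. Minimum: 395.

395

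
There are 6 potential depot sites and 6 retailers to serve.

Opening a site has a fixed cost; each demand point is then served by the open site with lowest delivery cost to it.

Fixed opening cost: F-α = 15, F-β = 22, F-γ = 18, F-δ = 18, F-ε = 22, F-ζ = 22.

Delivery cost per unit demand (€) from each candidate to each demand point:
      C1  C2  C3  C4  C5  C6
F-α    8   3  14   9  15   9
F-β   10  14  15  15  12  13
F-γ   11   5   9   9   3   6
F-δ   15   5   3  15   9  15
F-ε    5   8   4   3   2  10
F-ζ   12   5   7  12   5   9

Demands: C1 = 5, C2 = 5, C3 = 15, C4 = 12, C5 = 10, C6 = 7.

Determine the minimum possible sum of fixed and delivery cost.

248

Open {F-γ, F-ε}: assign each demand point to its cheapest open site.
  C1→F-ε 5×5=25, C2→F-γ 5×5=25, C3→F-ε 15×4=60, C4→F-ε 12×3=36, C5→F-ε 10×2=20, C6→F-γ 7×6=42
  delivery cost 208, fixed 40 → total 248.
Compare {F-γ, F-δ, F-ε}: delivery cost 193 + fixed 58 = 251.
Compare {F-α, F-γ, F-ε}: delivery cost 198 + fixed 55 = 253.
Compare {F-α, F-ε}: delivery cost 219 + fixed 37 = 256.
All other subsets cost ≥ 251. Minimum total cost: 248.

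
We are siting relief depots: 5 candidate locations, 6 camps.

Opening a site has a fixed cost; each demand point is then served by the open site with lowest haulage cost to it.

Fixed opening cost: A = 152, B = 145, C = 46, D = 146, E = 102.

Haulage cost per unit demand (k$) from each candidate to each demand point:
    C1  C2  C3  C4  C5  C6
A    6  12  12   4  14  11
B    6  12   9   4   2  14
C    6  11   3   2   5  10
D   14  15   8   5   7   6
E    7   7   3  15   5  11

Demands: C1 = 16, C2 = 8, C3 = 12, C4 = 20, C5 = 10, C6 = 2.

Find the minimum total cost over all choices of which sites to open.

Open {C}: assign each demand point to its cheapest open site.
  C1→C 16×6=96, C2→C 8×11=88, C3→C 12×3=36, C4→C 20×2=40, C5→C 10×5=50, C6→C 2×10=20
  haulage cost 330, fixed 46 → total 376.
Compare {C, E}: haulage cost 298 + fixed 148 = 446.
Compare {B, C}: haulage cost 300 + fixed 191 = 491.
Compare {C, D}: haulage cost 322 + fixed 192 = 514.
All other subsets cost ≥ 446. Minimum total cost: 376.

376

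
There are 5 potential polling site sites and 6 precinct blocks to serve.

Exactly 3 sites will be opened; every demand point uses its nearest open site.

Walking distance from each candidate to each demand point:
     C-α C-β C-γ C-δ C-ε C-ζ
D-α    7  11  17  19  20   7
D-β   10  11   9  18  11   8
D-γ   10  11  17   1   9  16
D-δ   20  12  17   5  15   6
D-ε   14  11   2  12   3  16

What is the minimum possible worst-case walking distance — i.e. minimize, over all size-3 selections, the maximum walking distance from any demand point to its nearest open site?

11

Open {D-α, D-β, D-γ}.
  Farthest demand point is C-β at walking distance 11 (to D-α); all others are ≤ 11.
With {D-α, D-β, D-δ} the worst case is 11.
With {D-α, D-γ, D-ε} the worst case is 11.
No size-3 selection achieves below 11.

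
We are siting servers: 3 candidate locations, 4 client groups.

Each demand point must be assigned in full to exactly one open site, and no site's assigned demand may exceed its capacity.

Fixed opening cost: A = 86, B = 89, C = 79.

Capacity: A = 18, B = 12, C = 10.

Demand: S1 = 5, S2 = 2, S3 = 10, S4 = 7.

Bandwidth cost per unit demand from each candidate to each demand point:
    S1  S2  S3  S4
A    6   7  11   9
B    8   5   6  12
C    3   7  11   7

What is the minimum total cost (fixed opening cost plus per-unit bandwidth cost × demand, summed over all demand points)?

Open {A, B}; cheapest assignment that respects the capacities:
  A (cap 18, load 12): S1, S4 — cost 5×6 + 7×9 = 93
  B (cap 12, load 12): S2, S3 — cost 2×5 + 10×6 = 70
  Shipping 163, fixed 175 → total 338.
  Any other capacity-feasible assignment to {A, B} ships for at least 163.
Compare {A, C}: its best feasible assignment gives total 367.
Compare {A, B, C}: its best feasible assignment gives total 402.
Every other set of open sites that can feasibly serve all demand totals ≥ 367 even under its best assignment. Minimum: 338.

338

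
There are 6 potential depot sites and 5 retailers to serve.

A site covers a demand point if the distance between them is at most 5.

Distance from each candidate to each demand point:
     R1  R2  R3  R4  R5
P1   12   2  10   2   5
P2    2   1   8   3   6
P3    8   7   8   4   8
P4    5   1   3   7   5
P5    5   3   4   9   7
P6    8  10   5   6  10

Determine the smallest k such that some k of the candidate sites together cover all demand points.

Coverage sets (demand points within 5 of each site):
  P1: {R2, R4, R5}
  P2: {R1, R2, R4}
  P3: {R4}
  P4: {R1, R2, R3, R5}
  P5: {R1, R2, R3}
  P6: {R3}
No single site covers all 5 demand points.
But {P1, P4} covers everything, so the minimum is 2.

2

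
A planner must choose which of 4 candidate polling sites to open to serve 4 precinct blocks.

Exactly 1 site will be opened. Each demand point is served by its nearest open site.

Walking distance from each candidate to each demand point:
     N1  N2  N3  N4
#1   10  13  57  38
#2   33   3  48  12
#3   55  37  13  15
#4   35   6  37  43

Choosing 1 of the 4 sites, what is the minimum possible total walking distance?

Open {#2}.
  N1→#2 33, N2→#2 3, N3→#2 48, N4→#2 12  ⇒ total 96.
Compare {#1}: total 118.
Compare {#3}: total 120.
No size-1 selection does better; minimum is 96.

96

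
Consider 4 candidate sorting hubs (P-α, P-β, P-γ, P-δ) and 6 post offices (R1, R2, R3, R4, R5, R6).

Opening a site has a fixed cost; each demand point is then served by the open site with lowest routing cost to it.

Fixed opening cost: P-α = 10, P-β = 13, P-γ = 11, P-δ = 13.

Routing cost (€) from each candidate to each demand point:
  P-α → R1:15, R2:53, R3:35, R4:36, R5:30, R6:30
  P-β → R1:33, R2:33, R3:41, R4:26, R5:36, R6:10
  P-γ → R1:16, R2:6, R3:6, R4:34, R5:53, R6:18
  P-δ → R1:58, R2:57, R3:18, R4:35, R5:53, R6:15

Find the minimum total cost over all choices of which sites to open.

124

Open {P-β, P-γ}: assign each demand point to its cheapest open site.
  R1→P-γ 16, R2→P-γ 6, R3→P-γ 6, R4→P-β 26, R5→P-β 36, R6→P-β 10
  routing cost 100, fixed 24 → total 124.
Compare {P-α, P-β, P-γ}: routing cost 93 + fixed 34 = 127.
Compare {P-α, P-γ}: routing cost 109 + fixed 21 = 130.
Compare {P-β, P-γ, P-δ}: routing cost 100 + fixed 37 = 137.
All other subsets cost ≥ 127. Minimum total cost: 124.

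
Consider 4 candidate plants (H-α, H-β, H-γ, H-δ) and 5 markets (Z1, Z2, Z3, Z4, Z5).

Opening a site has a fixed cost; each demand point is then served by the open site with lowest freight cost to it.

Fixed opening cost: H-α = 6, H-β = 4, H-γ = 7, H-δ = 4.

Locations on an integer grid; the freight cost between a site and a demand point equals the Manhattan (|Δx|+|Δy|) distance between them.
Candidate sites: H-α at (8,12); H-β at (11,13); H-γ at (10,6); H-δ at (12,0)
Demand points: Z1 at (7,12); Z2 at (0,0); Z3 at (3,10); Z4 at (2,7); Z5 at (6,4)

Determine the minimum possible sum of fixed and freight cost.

51

Open {H-α, H-δ}: assign each demand point to its cheapest open site.
  Z1→H-α 1, Z2→H-δ 12, Z3→H-α 7, Z4→H-α 11, Z5→H-α 10
  freight cost 41, fixed 10 → total 51.
Compare {H-α, H-γ}: freight cost 39 + fixed 13 = 52.
Compare {H-α, H-γ, H-δ}: freight cost 35 + fixed 17 = 52.
Compare {H-α}: freight cost 49 + fixed 6 = 55.
All other subsets cost ≥ 52. Minimum total cost: 51.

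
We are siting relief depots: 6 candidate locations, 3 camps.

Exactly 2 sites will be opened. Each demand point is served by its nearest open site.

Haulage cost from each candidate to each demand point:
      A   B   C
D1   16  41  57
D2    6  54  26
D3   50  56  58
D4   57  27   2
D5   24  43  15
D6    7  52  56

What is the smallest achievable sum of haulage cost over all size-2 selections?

35

Open {D2, D4}.
  A→D2 6, B→D4 27, C→D4 2  ⇒ total 35.
Compare {D4, D6}: total 36.
Compare {D1, D4}: total 45.
No size-2 selection does better; minimum is 35.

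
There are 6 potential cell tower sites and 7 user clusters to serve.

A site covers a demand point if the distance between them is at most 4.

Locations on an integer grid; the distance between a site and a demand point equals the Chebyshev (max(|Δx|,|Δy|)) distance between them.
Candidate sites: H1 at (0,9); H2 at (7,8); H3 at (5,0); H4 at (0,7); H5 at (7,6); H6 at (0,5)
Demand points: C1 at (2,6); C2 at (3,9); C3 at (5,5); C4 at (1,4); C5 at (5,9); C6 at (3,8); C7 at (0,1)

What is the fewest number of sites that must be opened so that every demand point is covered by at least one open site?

Coverage sets (demand points within 4 of each site):
  H1: {C1, C2, C6}
  H2: {C2, C3, C5, C6}
  H3: {C4}
  H4: {C1, C2, C4, C6}
  H5: {C2, C3, C5, C6}
  H6: {C1, C2, C4, C6, C7}
No single site covers all 7 demand points.
But {H2, H6} covers everything, so the minimum is 2.

2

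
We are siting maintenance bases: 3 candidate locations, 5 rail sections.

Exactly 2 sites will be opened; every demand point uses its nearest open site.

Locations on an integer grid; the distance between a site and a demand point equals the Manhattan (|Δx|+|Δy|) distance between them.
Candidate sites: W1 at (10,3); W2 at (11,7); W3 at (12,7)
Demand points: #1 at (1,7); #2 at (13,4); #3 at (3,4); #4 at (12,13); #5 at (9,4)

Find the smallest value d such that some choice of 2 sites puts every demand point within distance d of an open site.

10

Open {W1, W2}.
  Farthest demand point is #1 at distance 10 (to W2); all others are ≤ 10.
With {W1, W3} the worst case is 11.
With {W2, W3} the worst case is 11.
No size-2 selection achieves below 10.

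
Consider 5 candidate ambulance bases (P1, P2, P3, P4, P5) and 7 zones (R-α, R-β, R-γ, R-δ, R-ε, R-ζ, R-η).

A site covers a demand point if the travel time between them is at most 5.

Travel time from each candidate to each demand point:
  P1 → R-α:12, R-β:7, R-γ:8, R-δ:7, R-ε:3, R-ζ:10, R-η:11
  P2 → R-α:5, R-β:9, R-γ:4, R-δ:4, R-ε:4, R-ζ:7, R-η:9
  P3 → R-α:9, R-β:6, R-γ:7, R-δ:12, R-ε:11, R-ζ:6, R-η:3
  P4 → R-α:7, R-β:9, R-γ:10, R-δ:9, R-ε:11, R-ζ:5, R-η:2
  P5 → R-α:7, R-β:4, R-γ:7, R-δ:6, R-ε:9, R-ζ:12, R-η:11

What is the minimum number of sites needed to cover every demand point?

Coverage sets (demand points within 5 of each site):
  P1: {R-ε}
  P2: {R-α, R-γ, R-δ, R-ε}
  P3: {R-η}
  P4: {R-ζ, R-η}
  P5: {R-β}
No 2 sites suffice: every size-2 union leaves at least one demand point uncovered.
But {P2, P4, P5} covers everything, so the minimum is 3.

3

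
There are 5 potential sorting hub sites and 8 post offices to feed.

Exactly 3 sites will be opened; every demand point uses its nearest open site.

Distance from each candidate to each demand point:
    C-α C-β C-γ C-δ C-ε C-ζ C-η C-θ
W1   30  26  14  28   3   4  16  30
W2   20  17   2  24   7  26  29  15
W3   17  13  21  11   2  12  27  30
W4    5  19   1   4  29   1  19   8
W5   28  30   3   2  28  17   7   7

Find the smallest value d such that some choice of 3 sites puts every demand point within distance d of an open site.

13

Open {W3, W4, W5}.
  Farthest demand point is C-β at distance 13 (to W3); all others are ≤ 13.
With {W1, W3, W4} the worst case is 16.
With {W1, W2, W3} the worst case is 17.
No size-3 selection achieves below 13.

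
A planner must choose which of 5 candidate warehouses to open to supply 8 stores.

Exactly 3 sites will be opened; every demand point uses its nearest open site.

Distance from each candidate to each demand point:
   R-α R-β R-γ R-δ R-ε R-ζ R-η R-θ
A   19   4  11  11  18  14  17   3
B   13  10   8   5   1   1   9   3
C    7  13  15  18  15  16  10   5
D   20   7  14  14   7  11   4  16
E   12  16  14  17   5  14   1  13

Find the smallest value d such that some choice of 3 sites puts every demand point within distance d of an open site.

8

Open {B, C, D}.
  Farthest demand point is R-γ at distance 8 (to B); all others are ≤ 8.
With {A, B, C} the worst case is 9.
With {B, C, E} the worst case is 10.
No size-3 selection achieves below 8.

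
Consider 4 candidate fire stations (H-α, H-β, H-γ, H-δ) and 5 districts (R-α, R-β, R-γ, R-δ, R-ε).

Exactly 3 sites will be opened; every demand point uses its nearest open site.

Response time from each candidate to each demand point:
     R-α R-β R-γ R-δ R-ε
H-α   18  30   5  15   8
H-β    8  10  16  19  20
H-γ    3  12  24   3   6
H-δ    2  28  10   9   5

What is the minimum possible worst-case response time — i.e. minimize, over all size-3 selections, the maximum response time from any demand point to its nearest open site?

10

Open {H-α, H-β, H-γ}.
  Farthest demand point is R-β at response time 10 (to H-β); all others are ≤ 10.
With {H-α, H-β, H-δ} the worst case is 10.
With {H-β, H-γ, H-δ} the worst case is 10.
No size-3 selection achieves below 10.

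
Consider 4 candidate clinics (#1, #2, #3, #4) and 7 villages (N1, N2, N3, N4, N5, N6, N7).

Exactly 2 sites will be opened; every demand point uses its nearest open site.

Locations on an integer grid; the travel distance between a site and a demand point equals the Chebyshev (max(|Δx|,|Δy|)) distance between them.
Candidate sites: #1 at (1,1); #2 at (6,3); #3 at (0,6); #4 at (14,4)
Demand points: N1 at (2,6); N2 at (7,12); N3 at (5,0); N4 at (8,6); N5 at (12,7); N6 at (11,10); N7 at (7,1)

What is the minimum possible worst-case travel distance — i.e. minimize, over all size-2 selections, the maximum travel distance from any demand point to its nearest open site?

7

Open {#2, #3}.
  Farthest demand point is N2 at travel distance 7 (to #3); all others are ≤ 7.
With {#3, #4} the worst case is 7.
With {#1, #4} the worst case is 8.
No size-2 selection achieves below 7.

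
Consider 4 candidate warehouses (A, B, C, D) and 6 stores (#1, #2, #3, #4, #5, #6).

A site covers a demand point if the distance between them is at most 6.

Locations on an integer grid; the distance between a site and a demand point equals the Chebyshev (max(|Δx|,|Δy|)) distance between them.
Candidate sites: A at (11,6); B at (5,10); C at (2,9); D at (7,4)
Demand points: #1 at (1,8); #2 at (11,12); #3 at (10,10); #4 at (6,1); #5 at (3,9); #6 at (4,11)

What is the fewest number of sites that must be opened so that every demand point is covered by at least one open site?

Coverage sets (demand points within 6 of each site):
  A: {#2, #3, #4}
  B: {#1, #2, #3, #5, #6}
  C: {#1, #5, #6}
  D: {#1, #3, #4, #5}
No single site covers all 6 demand points.
But {A, B} covers everything, so the minimum is 2.

2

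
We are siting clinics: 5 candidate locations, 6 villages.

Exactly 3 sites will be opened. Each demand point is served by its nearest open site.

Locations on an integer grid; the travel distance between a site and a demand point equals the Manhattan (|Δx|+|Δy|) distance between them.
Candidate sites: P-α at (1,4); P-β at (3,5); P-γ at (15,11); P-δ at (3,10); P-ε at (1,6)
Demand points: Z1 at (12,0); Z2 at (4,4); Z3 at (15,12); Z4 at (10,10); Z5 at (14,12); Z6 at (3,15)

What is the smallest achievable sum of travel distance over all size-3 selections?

Open {P-β, P-γ, P-δ}.
  Z1→P-β 14, Z2→P-β 2, Z3→P-γ 1, Z4→P-γ 6, Z5→P-γ 2, Z6→P-δ 5  ⇒ total 30.
Compare {P-α, P-γ, P-δ}: total 31.
Compare {P-γ, P-δ, P-ε}: total 33.
No size-3 selection does better; minimum is 30.

30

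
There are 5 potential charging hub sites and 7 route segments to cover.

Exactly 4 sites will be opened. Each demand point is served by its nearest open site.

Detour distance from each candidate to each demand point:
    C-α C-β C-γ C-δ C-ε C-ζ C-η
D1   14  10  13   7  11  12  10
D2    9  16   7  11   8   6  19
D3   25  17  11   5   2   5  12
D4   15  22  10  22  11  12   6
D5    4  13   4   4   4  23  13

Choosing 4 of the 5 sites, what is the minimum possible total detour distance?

Open {D1, D3, D4, D5}.
  C-α→D5 4, C-β→D1 10, C-γ→D5 4, C-δ→D5 4, C-ε→D3 2, C-ζ→D3 5, C-η→D4 6  ⇒ total 35.
Compare {D1, D2, D4, D5}: total 38.
Compare {D2, D3, D4, D5}: total 38.
No size-4 selection does better; minimum is 35.

35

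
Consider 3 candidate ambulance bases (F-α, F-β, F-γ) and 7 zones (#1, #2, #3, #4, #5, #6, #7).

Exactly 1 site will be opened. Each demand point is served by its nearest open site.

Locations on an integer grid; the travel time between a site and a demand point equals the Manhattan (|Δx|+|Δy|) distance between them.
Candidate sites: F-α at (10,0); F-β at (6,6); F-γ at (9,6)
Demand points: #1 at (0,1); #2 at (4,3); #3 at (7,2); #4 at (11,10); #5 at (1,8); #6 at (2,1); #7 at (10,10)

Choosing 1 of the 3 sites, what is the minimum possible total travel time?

Open {F-β}.
  #1→F-β 11, #2→F-β 5, #3→F-β 5, #4→F-β 9, #5→F-β 7, #6→F-β 9, #7→F-β 8  ⇒ total 54.
Compare {F-γ}: total 61.
Compare {F-α}: total 72.

54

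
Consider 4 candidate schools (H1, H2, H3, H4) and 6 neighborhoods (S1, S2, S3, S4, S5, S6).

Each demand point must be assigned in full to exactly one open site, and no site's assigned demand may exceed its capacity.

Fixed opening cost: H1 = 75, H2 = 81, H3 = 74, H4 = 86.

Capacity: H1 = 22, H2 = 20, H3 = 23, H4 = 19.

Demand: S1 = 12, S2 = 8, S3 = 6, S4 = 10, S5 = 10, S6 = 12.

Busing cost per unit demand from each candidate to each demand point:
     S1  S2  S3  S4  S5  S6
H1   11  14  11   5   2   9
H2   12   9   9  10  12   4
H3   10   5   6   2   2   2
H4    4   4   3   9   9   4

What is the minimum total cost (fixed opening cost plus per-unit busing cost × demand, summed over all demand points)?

Open {H1, H3, H4}; cheapest assignment that respects the capacities:
  H1 (cap 22, load 20): S4, S5 — cost 10×5 + 10×2 = 70
  H3 (cap 23, load 20): S2, S6 — cost 8×5 + 12×2 = 64
  H4 (cap 19, load 18): S1, S3 — cost 12×4 + 6×3 = 66
  Shipping 200, fixed 235 → total 435.
  Any other capacity-feasible assignment to {H1, H3, H4} ships for at least 200.
Compare {H2, H3, H4}: its best feasible assignment gives total 467.
Compare {H1, H2, H4}: its best feasible assignment gives total 498.
Every other set of open sites that can feasibly serve all demand totals ≥ 467 even under its best assignment. Minimum: 435.

435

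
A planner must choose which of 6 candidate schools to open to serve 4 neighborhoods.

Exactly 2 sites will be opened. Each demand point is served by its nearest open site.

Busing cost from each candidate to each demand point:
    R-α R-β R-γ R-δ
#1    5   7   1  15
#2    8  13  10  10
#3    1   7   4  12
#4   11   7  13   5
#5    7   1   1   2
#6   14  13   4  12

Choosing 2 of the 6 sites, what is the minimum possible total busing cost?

Open {#3, #5}.
  R-α→#3 1, R-β→#5 1, R-γ→#5 1, R-δ→#5 2  ⇒ total 5.
Compare {#1, #5}: total 9.
Compare {#2, #5}: total 11.
No size-2 selection does better; minimum is 5.

5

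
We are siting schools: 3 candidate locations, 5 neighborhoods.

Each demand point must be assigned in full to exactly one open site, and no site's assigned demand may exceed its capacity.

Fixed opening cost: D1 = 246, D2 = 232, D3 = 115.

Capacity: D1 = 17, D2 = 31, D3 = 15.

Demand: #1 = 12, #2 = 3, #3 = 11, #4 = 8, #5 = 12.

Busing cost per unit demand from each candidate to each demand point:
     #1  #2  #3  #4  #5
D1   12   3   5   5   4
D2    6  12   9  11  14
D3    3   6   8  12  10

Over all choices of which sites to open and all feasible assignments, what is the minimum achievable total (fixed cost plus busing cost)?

744

Open {D2, D3}; cheapest assignment that respects the capacities:
  D2 (cap 31, load 31): #1, #3, #4 — cost 12×6 + 11×9 + 8×11 = 259
  D3 (cap 15, load 15): #2, #5 — cost 3×6 + 12×10 = 138
  Shipping 397, fixed 347 → total 744.
  Any other capacity-feasible assignment to {D2, D3} ships for at least 397.
Compare {D1, D2}: its best feasible assignment gives total 794.
Compare {D1, D2, D3}: its best feasible assignment gives total 873.
Every other set of open sites that can feasibly serve all demand totals ≥ 794 even under its best assignment. Minimum: 744.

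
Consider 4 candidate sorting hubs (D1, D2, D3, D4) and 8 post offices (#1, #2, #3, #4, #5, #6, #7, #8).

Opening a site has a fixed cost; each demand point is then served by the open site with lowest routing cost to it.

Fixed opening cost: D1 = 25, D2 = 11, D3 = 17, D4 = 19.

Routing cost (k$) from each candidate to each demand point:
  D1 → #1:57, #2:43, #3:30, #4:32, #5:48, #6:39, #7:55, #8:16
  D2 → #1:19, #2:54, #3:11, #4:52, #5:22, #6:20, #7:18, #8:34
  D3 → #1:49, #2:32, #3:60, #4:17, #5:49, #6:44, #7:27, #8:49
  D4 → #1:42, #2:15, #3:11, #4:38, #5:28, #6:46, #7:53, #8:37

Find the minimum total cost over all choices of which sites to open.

Open {D2, D3}: assign each demand point to its cheapest open site.
  #1→D2 19, #2→D3 32, #3→D2 11, #4→D3 17, #5→D2 22, #6→D2 20, #7→D2 18, #8→D2 34
  routing cost 173, fixed 28 → total 201.
Compare {D2, D3, D4}: routing cost 156 + fixed 47 = 203.
Compare {D2, D4}: routing cost 177 + fixed 30 = 207.
Compare {D1, D2, D3}: routing cost 155 + fixed 53 = 208.
All other subsets cost ≥ 203. Minimum total cost: 201.

201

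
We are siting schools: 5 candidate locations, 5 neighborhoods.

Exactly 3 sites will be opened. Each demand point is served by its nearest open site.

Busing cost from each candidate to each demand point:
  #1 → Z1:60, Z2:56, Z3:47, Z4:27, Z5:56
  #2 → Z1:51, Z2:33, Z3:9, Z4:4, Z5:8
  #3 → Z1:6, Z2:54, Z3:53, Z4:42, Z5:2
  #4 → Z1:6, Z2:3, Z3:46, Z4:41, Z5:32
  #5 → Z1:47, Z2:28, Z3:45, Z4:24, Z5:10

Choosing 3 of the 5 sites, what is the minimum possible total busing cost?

Open {#2, #3, #4}.
  Z1→#3 6, Z2→#4 3, Z3→#2 9, Z4→#2 4, Z5→#3 2  ⇒ total 24.
Compare {#1, #2, #4}: total 30.
Compare {#2, #4, #5}: total 30.
No size-3 selection does better; minimum is 24.

24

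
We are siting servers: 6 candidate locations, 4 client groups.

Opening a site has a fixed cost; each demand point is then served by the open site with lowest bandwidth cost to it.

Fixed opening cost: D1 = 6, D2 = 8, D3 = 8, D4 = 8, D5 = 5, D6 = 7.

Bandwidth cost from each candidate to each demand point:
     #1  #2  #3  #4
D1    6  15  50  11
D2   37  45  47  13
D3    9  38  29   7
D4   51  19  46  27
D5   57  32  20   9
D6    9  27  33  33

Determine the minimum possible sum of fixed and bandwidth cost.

Open {D1, D5}: assign each demand point to its cheapest open site.
  #1→D1 6, #2→D1 15, #3→D5 20, #4→D5 9
  bandwidth cost 50, fixed 11 → total 61.
Compare {D1, D3, D5}: bandwidth cost 48 + fixed 19 = 67.
Compare {D1, D5, D6}: bandwidth cost 50 + fixed 18 = 68.
Compare {D1, D2, D5}: bandwidth cost 50 + fixed 19 = 69.
All other subsets cost ≥ 67. Minimum total cost: 61.

61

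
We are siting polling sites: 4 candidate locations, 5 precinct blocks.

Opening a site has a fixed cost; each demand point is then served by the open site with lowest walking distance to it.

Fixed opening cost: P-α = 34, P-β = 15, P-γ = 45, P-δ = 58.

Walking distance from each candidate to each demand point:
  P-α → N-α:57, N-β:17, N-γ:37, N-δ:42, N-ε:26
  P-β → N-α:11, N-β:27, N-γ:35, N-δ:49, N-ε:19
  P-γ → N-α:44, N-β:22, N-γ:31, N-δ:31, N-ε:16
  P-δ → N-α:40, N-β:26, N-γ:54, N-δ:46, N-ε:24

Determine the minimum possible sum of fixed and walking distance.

Open {P-β}: assign each demand point to its cheapest open site.
  N-α→P-β 11, N-β→P-β 27, N-γ→P-β 35, N-δ→P-β 49, N-ε→P-β 19
  walking distance 141, fixed 15 → total 156.
Compare {P-β, P-γ}: walking distance 111 + fixed 60 = 171.
Compare {P-α, P-β}: walking distance 124 + fixed 49 = 173.
Compare {P-γ}: walking distance 144 + fixed 45 = 189.
All other subsets cost ≥ 171. Minimum total cost: 156.

156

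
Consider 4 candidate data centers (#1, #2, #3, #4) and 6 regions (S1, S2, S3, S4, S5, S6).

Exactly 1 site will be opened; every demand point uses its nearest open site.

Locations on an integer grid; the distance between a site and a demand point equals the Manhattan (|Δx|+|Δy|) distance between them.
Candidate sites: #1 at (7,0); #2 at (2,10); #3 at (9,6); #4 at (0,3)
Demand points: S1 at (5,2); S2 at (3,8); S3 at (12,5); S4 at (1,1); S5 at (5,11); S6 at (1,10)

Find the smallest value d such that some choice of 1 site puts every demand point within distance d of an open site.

13

Open {#3}.
  Farthest demand point is S4 at distance 13 (to #3); all others are ≤ 13.
With {#4} the worst case is 14.
With {#2} the worst case is 15.
No size-1 selection achieves below 13.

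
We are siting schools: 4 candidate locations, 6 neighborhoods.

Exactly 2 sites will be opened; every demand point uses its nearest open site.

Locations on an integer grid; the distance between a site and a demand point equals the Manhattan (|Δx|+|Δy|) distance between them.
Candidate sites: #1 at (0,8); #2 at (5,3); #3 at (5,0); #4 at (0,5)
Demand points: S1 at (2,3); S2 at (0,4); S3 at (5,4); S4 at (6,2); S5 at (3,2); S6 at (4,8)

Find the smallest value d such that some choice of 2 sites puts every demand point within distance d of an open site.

4

Open {#1, #2}.
  Farthest demand point is S2 at distance 4 (to #1); all others are ≤ 4.
With {#1, #3} the worst case is 6.
With {#2, #3} the worst case is 6.
No size-2 selection achieves below 4.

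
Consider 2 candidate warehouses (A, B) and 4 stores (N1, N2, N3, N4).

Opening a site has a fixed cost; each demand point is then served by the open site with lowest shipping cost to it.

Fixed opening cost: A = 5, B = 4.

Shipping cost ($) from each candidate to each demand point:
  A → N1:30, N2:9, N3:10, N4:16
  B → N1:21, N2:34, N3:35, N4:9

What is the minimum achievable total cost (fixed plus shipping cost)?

58

Open {A, B}: assign each demand point to its cheapest open site.
  N1→B 21, N2→A 9, N3→A 10, N4→B 9
  shipping cost 49, fixed 9 → total 58.
Compare {A}: shipping cost 65 + fixed 5 = 70.
Compare {B}: shipping cost 99 + fixed 4 = 103.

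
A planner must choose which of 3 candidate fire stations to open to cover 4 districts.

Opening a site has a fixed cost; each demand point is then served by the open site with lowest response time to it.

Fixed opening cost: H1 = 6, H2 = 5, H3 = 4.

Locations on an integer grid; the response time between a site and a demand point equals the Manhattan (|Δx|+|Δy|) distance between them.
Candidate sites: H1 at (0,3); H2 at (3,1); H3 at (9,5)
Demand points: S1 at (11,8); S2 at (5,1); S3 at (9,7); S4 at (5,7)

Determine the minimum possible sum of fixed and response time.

Open {H2, H3}: assign each demand point to its cheapest open site.
  S1→H3 5, S2→H2 2, S3→H3 2, S4→H3 6
  response time 15, fixed 9 → total 24.
Compare {H3}: response time 21 + fixed 4 = 25.
Compare {H1, H3}: response time 20 + fixed 10 = 30.
Compare {H1, H2, H3}: response time 15 + fixed 15 = 30.
All other subsets cost ≥ 25. Minimum total cost: 24.

24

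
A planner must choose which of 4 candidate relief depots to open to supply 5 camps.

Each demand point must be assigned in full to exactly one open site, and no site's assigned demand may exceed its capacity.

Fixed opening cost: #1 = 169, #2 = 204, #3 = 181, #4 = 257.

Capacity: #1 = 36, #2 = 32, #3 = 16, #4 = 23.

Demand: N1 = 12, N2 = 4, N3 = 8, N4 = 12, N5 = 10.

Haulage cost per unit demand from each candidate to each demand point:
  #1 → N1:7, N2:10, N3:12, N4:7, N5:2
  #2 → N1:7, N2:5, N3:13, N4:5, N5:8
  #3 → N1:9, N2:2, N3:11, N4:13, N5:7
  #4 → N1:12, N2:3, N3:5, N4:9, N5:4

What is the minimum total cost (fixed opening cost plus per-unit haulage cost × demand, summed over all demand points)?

634

Open {#1, #3}; cheapest assignment that respects the capacities:
  #1 (cap 36, load 34): N1, N4, N5 — cost 12×7 + 12×7 + 10×2 = 188
  #3 (cap 16, load 12): N2, N3 — cost 4×2 + 8×11 = 96
  Shipping 284, fixed 350 → total 634.
  Any other capacity-feasible assignment to {#1, #3} ships for at least 284.
Compare {#1, #2}: its best feasible assignment gives total 653.
Compare {#1, #4}: its best feasible assignment gives total 666.
Every other set of open sites that can feasibly serve all demand totals ≥ 653 even under its best assignment. Minimum: 634.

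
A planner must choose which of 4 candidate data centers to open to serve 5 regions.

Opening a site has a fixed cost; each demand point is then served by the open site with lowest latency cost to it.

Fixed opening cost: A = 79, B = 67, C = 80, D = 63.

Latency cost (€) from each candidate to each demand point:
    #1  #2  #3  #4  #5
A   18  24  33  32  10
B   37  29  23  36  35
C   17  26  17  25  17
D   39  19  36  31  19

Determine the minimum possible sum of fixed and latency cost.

Open {C}: assign each demand point to its cheapest open site.
  #1→C 17, #2→C 26, #3→C 17, #4→C 25, #5→C 17
  latency cost 102, fixed 80 → total 182.
Compare {A}: latency cost 117 + fixed 79 = 196.
Compare {D}: latency cost 144 + fixed 63 = 207.
Compare {B}: latency cost 160 + fixed 67 = 227.
All other subsets cost ≥ 196. Minimum total cost: 182.

182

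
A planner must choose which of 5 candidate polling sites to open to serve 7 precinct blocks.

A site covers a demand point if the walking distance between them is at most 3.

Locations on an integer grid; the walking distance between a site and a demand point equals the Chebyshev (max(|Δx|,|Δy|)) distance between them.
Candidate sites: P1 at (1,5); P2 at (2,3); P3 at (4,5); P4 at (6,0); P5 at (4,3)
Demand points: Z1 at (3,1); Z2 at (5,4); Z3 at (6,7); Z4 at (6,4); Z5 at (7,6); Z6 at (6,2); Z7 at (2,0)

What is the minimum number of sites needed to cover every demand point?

Coverage sets (demand points within 3 of each site):
  P1: {}
  P2: {Z1, Z2, Z7}
  P3: {Z2, Z3, Z4, Z5, Z6}
  P4: {Z1, Z6}
  P5: {Z1, Z2, Z4, Z5, Z6, Z7}
No single site covers all 7 demand points.
But {P2, P3} covers everything, so the minimum is 2.

2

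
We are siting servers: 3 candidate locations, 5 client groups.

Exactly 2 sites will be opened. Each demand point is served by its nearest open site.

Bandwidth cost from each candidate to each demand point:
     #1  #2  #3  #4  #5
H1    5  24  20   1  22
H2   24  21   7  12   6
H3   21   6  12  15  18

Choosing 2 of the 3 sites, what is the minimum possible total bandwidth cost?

Open {H1, H2}.
  #1→H1 5, #2→H2 21, #3→H2 7, #4→H1 1, #5→H2 6  ⇒ total 40.
Compare {H1, H3}: total 42.
Compare {H2, H3}: total 52.

40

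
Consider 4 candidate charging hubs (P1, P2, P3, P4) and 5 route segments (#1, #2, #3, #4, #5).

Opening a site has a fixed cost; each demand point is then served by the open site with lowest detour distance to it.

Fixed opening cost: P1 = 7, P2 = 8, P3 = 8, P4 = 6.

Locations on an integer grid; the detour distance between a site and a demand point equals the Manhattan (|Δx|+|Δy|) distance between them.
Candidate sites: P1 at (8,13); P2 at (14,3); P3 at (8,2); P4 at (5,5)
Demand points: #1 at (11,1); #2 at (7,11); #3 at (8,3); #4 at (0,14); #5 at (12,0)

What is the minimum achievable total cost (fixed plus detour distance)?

38

Open {P1, P3}: assign each demand point to its cheapest open site.
  #1→P3 4, #2→P1 3, #3→P3 1, #4→P1 9, #5→P3 6
  detour distance 23, fixed 15 → total 38.
Compare {P1, P2}: detour distance 28 + fixed 15 = 43.
Compare {P1, P3, P4}: detour distance 23 + fixed 21 = 44.
Compare {P1, P2, P3}: detour distance 22 + fixed 23 = 45.
All other subsets cost ≥ 43. Minimum total cost: 38.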